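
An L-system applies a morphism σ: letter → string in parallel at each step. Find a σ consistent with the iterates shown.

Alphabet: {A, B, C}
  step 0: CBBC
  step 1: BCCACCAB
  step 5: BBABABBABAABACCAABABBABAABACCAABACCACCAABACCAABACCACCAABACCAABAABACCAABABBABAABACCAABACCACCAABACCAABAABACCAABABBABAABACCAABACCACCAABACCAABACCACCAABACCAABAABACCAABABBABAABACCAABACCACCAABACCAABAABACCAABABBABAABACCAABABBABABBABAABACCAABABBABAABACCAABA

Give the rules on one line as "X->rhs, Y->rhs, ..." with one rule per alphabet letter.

A->ABA, B->CCA, C->B

  step 0 ⇒ step 1: CBBC ⇒ B·CCA·CCA·B
    B ↦ CCA
    C ↦ B
    A ↦ ABA  (constrained at step 1)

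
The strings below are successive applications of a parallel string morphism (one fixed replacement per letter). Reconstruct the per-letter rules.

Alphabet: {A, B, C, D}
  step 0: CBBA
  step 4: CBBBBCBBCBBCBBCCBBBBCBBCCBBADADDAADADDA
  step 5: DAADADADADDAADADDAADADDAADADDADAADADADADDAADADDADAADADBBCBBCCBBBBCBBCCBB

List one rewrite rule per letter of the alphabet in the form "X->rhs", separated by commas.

A->BB, B->AD, C->DA, D->C

  step 4 ⇒ step 5: CBBBBCBBCBBCBBCCBBBBCBBCCBBADADDAADADDA ⇒ DA·AD·AD·AD·AD·DA·AD·AD·DA·AD·AD·DA·AD·AD·DA·DA·AD·AD·AD·AD·DA·AD·AD·DA·DA·AD·AD·BB·C·BB·C·C·BB·BB·C·BB·C·C·BB
    A ↦ BB
    B ↦ AD
    C ↦ DA
    D ↦ C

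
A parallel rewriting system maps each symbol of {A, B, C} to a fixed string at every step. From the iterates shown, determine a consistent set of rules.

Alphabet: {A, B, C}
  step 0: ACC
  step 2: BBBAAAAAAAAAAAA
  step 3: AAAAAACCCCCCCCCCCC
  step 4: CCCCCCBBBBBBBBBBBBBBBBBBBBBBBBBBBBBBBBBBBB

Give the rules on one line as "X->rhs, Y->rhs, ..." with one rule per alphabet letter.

  step 3 ⇒ step 4: AAAAAACCCCCCCCCCCC ⇒ C·C·C·C·C·C·BBB·BBB·BBB·BBB·BBB·BBB·BBB·BBB·BBB·BBB·BBB·BBB
    A ↦ C
    C ↦ BBB
  step 2 ⇒ step 3: BBBAAAAAAAAAAAA ⇒ AA·AA·AA·C·C·C·C·C·C·C·C·C·C·C·C
    B ↦ AA

A->C, B->AA, C->BBB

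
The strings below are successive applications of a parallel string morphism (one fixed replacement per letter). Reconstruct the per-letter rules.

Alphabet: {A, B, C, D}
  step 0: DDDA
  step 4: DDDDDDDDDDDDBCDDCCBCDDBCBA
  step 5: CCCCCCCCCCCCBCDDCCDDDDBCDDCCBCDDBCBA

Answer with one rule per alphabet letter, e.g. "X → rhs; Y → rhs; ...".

  step 4 ⇒ step 5: DDDDDDDDDDDDBCDDCCBCDDBCBA ⇒ C·C·C·C·C·C·C·C·C·C·C·C·BC·DD·C·C·DD·DD·BC·DD·C·C·BC·DD·BC·BA
    A ↦ BA
    B ↦ BC
    C ↦ DD
    D ↦ C

A->BA, B->BC, C->DD, D->C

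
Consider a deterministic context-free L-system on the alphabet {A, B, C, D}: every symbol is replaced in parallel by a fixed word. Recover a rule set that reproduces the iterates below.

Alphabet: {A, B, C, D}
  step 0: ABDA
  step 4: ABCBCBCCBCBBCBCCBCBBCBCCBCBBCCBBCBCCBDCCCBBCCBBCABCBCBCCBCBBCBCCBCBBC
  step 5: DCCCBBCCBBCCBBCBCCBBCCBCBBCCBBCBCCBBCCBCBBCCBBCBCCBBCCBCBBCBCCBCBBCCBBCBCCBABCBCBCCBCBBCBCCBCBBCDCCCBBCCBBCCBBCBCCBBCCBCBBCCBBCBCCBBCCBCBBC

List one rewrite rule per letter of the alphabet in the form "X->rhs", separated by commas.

A->DCC, B->CB, C->BC, D->A

  step 4 ⇒ step 5: ABCBCBCCBCBBCBCCBCBBCBCCBCBBCCBBCBCCBDCCCBBCCBBCABCBCBCCBCBBCBCCBCBBC ⇒ DCC·CB·BC·CB·BC·CB·BC·BC·CB·BC·CB·CB·BC·CB·BC·BC·CB·BC·CB·CB·BC·CB·BC·BC·CB·BC·CB·CB·BC·BC·CB·CB·BC·CB·BC·BC·CB·A·BC·BC·BC·CB·CB·BC·BC·CB·CB·BC·DCC·CB·BC·CB·BC·CB·BC·BC·CB·BC·CB·CB·BC·CB·BC·BC·CB·BC·CB·CB·BC
    A ↦ DCC
    B ↦ CB
    C ↦ BC
    D ↦ A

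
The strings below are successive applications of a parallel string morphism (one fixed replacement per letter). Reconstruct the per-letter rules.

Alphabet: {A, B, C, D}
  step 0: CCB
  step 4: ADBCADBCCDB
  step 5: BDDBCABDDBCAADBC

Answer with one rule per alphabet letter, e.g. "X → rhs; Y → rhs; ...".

A->BD, B->C, C->A, D->DB

  step 4 ⇒ step 5: ADBCADBCCDB ⇒ BD·DB·C·A·BD·DB·C·A·A·DB·C
    A ↦ BD
    B ↦ C
    C ↦ A
    D ↦ DB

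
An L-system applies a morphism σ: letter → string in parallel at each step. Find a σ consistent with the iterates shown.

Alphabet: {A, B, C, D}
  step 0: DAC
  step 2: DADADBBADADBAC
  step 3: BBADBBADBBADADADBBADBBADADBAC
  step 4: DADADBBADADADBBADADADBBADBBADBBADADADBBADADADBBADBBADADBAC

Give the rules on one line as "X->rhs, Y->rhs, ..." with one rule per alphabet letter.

  step 3 ⇒ step 4: BBADBBADBBADADADBBADBBADADBAC ⇒ DA·DA·D·BBA·DA·DA·D·BBA·DA·DA·D·BBA·D·BBA·D·BBA·DA·DA·D·BBA·DA·DA·D·BBA·D·BBA·DA·D·BAC
    A ↦ D
    B ↦ DA
    C ↦ BAC
    D ↦ BBA

A->D, B->DA, C->BAC, D->BBA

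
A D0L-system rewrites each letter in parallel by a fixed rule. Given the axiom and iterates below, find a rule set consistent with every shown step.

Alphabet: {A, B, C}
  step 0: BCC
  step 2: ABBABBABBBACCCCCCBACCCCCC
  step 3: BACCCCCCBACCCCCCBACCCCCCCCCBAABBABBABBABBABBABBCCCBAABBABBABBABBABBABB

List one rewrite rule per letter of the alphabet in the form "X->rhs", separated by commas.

  step 2 ⇒ step 3: ABBABBABBBACCCCCCBACCCCCC ⇒ BA·CCC·CCC·BA·CCC·CCC·BA·CCC·CCC·CCC·BA·ABB·ABB·ABB·ABB·ABB·ABB·CCC·BA·ABB·ABB·ABB·ABB·ABB·ABB
    A ↦ BA
    B ↦ CCC
    C ↦ ABB

A->BA, B->CCC, C->ABB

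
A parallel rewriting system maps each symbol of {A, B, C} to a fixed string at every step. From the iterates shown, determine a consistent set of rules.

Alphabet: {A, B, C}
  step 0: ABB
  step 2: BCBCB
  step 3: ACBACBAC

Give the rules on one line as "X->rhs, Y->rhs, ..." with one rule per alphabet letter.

A->C, B->AC, C->B

  step 2 ⇒ step 3: BCBCB ⇒ AC·B·AC·B·AC
    B ↦ AC
    C ↦ B
    A ↦ C  (constrained at step 0)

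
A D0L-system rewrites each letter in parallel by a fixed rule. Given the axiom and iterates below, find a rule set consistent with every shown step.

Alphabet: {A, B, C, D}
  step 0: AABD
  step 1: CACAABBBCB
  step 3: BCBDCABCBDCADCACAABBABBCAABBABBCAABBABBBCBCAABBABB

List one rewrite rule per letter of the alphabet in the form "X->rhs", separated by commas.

A->CA, B->ABB, C->D, D->BCB

  step 0 ⇒ step 1: AABD ⇒ CA·CA·ABB·BCB
    A ↦ CA
    B ↦ ABB
    D ↦ BCB
    C ↦ D  (constrained at step 1)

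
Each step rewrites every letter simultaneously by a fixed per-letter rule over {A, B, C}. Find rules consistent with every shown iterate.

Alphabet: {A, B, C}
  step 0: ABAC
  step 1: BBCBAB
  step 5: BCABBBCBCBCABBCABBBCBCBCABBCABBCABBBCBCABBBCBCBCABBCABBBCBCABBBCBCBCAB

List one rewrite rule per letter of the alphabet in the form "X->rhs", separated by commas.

A->B, B->BC, C->AB

  step 0 ⇒ step 1: ABAC ⇒ B·BC·B·AB
    A ↦ B
    B ↦ BC
    C ↦ AB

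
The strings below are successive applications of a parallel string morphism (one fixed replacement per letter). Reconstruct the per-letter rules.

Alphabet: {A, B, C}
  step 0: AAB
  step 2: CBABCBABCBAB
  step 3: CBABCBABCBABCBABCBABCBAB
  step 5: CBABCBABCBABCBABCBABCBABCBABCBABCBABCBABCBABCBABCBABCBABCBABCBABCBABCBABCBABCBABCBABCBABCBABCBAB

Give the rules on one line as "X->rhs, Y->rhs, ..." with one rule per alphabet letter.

  step 2 ⇒ step 3: CBABCBABCBAB ⇒ CB·AB·CB·AB·CB·AB·CB·AB·CB·AB·CB·AB
    A ↦ CB
    B ↦ AB
    C ↦ CB

A->CB, B->AB, C->CB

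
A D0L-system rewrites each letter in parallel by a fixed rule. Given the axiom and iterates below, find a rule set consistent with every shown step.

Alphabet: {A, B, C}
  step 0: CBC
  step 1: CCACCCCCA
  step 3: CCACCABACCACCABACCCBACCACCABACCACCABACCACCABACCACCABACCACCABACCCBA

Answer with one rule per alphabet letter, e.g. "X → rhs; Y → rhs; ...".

A->BA, B->CCC, C->CCA

  step 0 ⇒ step 1: CBC ⇒ CCA·CCC·CCA
    B ↦ CCC
    C ↦ CCA
    A ↦ BA  (constrained at step 1)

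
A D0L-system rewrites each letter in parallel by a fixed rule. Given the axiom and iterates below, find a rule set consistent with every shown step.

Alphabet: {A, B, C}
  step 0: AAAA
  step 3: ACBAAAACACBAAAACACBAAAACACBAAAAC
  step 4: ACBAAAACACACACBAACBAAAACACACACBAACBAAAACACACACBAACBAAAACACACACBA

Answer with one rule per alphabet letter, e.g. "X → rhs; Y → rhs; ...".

  step 3 ⇒ step 4: ACBAAAACACBAAAACACBAAAACACBAAAAC ⇒ AC·BA·AA·AC·AC·AC·AC·BA·AC·BA·AA·AC·AC·AC·AC·BA·AC·BA·AA·AC·AC·AC·AC·BA·AC·BA·AA·AC·AC·AC·AC·BA
    A ↦ AC
    B ↦ AA
    C ↦ BA

A->AC, B->AA, C->BA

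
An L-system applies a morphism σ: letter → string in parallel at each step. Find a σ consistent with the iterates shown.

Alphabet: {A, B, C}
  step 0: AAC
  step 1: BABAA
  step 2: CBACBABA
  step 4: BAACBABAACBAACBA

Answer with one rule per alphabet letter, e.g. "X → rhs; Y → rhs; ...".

A->BA, B->C, C->A

  step 1 ⇒ step 2: BABAA ⇒ C·BA·C·BA·BA
    A ↦ BA
    B ↦ C
  step 0 ⇒ step 1: AAC ⇒ BA·BA·A
    C ↦ A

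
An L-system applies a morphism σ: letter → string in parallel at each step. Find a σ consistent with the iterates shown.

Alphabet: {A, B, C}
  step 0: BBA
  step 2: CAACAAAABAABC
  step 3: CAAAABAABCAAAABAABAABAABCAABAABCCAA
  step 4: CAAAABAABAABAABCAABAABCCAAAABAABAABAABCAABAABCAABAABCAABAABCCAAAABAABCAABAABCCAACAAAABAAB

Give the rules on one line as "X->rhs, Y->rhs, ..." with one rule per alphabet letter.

A->AAB, B->C, C->CAA

  step 3 ⇒ step 4: CAAAABAABCAAAABAABAABAABCAABAABCCAA ⇒ CAA·AAB·AAB·AAB·AAB·C·AAB·AAB·C·CAA·AAB·AAB·AAB·AAB·C·AAB·AAB·C·AAB·AAB·C·AAB·AAB·C·CAA·AAB·AAB·C·AAB·AAB·C·CAA·CAA·AAB·AAB
    A ↦ AAB
    B ↦ C
    C ↦ CAA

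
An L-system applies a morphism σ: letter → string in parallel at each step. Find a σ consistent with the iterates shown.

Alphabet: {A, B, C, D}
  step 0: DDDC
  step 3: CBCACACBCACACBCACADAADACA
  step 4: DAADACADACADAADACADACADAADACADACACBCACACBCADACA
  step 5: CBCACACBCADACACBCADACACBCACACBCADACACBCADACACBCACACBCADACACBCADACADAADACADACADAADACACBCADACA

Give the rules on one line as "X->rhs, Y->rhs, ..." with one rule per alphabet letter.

A->CA, B->A, C->DA, D->CB

  step 4 ⇒ step 5: DAADACADACADAADACADACADAADACADACACBCACACBCADACA ⇒ CB·CA·CA·CB·CA·DA·CA·CB·CA·DA·CA·CB·CA·CA·CB·CA·DA·CA·CB·CA·DA·CA·CB·CA·CA·CB·CA·DA·CA·CB·CA·DA·CA·DA·A·DA·CA·DA·CA·DA·A·DA·CA·CB·CA·DA·CA
    A ↦ CA
    B ↦ A
    C ↦ DA
    D ↦ CB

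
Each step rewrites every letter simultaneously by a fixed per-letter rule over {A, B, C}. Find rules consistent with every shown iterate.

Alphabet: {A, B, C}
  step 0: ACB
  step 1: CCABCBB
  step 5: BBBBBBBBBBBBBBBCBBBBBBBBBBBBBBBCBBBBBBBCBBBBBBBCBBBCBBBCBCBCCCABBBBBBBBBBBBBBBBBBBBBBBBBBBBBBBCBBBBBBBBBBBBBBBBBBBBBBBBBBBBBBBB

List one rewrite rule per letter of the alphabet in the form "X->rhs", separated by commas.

  step 0 ⇒ step 1: ACB ⇒ CCA·BC·BB
    A ↦ CCA
    B ↦ BB
    C ↦ BC

A->CCA, B->BB, C->BC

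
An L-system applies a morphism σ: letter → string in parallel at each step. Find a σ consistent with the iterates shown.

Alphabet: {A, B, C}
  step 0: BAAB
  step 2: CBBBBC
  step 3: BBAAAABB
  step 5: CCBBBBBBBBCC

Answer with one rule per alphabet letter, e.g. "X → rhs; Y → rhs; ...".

A->C, B->A, C->BB

  step 2 ⇒ step 3: CBBBBC ⇒ BB·A·A·A·A·BB
    B ↦ A
    C ↦ BB
    A ↦ C  (constrained at step 0)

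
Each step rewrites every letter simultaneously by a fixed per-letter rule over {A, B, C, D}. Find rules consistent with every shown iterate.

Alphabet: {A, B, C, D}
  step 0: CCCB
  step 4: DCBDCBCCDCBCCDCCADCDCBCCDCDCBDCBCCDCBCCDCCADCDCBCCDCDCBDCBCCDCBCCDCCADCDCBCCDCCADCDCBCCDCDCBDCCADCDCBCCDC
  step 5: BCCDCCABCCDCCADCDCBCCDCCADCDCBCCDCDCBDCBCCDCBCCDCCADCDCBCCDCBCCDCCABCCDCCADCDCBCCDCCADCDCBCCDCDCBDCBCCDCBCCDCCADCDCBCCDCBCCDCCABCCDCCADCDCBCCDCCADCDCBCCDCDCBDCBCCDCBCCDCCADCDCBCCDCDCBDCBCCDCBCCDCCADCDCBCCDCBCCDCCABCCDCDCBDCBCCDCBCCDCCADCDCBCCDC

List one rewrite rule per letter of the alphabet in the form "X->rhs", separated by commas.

  step 4 ⇒ step 5: DCBDCBCCDCBCCDCCADCDCBCCDCDCBDCBCCDCBCCDCCADCDCBCCDCDCBDCBCCDCBCCDCCADCDCBCCDCCADCDCBCCDCDCBDCCADCDCBCCDC ⇒ BCC·DC·CA·BCC·DC·CA·DC·DC·BCC·DC·CA·DC·DC·BCC·DC·DC·BDC·BCC·DC·BCC·DC·CA·DC·DC·BCC·DC·BCC·DC·CA·BCC·DC·CA·DC·DC·BCC·DC·CA·DC·DC·BCC·DC·DC·BDC·BCC·DC·BCC·DC·CA·DC·DC·BCC·DC·BCC·DC·CA·BCC·DC·CA·DC·DC·BCC·DC·CA·DC·DC·BCC·DC·DC·BDC·BCC·DC·BCC·DC·CA·DC·DC·BCC·DC·DC·BDC·BCC·DC·BCC·DC·CA·DC·DC·BCC·DC·BCC·DC·CA·BCC·DC·DC·BDC·BCC·DC·BCC·DC·CA·DC·DC·BCC·DC
    A ↦ BDC
    B ↦ CA
    C ↦ DC
    D ↦ BCC

A->BDC, B->CA, C->DC, D->BCC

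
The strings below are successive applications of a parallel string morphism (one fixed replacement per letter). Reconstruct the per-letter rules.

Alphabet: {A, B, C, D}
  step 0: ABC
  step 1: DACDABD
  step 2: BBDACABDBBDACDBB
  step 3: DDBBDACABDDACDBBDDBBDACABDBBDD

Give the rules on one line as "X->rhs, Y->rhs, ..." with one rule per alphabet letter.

A->DAC, B->D, C->ABD, D->BB

  step 2 ⇒ step 3: BBDACABDBBDACDBB ⇒ D·D·BB·DAC·ABD·DAC·D·BB·D·D·BB·DAC·ABD·BB·D·D
    A ↦ DAC
    B ↦ D
    C ↦ ABD
    D ↦ BB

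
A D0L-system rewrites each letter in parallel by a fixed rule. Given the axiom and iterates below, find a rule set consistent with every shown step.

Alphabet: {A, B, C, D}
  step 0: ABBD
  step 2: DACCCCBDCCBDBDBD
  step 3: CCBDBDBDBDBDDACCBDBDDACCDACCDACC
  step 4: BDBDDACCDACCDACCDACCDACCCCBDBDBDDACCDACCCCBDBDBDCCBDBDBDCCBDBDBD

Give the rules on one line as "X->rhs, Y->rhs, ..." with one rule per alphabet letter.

A->BD, B->DA, C->BD, D->CC

  step 3 ⇒ step 4: CCBDBDBDBDBDDACCBDBDDACCDACCDACC ⇒ BD·BD·DA·CC·DA·CC·DA·CC·DA·CC·DA·CC·CC·BD·BD·BD·DA·CC·DA·CC·CC·BD·BD·BD·CC·BD·BD·BD·CC·BD·BD·BD
    A ↦ BD
    B ↦ DA
    C ↦ BD
    D ↦ CC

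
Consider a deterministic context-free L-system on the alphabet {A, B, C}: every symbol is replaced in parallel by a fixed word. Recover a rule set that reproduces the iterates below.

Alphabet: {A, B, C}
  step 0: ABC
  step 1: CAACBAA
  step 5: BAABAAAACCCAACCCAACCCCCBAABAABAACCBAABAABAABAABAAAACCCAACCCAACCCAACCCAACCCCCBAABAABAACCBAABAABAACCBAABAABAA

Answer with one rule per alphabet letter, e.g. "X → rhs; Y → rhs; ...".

  step 0 ⇒ step 1: ABC ⇒ C·AAC·BAA
    A ↦ C
    B ↦ AAC
    C ↦ BAA

A->C, B->AAC, C->BAA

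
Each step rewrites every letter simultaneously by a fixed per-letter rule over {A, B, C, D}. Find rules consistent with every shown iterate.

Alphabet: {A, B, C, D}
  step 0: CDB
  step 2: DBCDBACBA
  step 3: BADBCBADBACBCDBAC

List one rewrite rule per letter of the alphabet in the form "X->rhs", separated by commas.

A->BAC, B->D, C->BC, D->BA

  step 2 ⇒ step 3: DBCDBACBA ⇒ BA·D·BC·BA·D·BAC·BC·D·BAC
    A ↦ BAC
    B ↦ D
    C ↦ BC
    D ↦ BA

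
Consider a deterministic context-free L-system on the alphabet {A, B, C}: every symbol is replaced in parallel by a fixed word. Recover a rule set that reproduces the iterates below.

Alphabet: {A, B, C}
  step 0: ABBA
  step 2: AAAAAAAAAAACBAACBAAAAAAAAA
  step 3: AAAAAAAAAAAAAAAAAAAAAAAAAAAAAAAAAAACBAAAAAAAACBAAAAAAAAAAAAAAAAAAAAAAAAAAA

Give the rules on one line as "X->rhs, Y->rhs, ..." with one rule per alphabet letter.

  step 2 ⇒ step 3: AAAAAAAAAAACBAACBAAAAAAAAA ⇒ AAA·AAA·AAA·AAA·AAA·AAA·AAA·AAA·AAA·AAA·AAA·AA·CB·AAA·AAA·AA·CB·AAA·AAA·AAA·AAA·AAA·AAA·AAA·AAA·AAA
    A ↦ AAA
    B ↦ CB
    C ↦ AA

A->AAA, B->CB, C->AA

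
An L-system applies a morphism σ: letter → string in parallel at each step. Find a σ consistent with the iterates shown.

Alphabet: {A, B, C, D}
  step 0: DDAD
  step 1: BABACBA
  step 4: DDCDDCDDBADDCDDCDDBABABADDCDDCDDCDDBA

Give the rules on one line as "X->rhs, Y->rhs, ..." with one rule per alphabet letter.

A->C, B->DD, C->BD, D->BA

  step 0 ⇒ step 1: DDAD ⇒ BA·BA·C·BA
    A ↦ C
    D ↦ BA
    B ↦ DD  (constrained at step 1)
    C ↦ BD  (constrained at step 1)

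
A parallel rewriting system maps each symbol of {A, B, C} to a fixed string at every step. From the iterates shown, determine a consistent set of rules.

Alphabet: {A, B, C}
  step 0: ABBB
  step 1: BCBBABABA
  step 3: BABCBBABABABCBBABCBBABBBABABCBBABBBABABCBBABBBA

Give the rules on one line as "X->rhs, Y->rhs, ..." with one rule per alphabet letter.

  step 0 ⇒ step 1: ABBB ⇒ BCB·BA·BA·BA
    A ↦ BCB
    B ↦ BA
    C ↦ BB  (constrained at step 1)

A->BCB, B->BA, C->BB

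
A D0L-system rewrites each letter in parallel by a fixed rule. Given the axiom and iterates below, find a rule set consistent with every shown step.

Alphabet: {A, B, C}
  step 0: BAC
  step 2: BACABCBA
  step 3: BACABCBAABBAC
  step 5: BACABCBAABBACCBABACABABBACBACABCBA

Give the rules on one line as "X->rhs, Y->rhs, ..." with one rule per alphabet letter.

A->C, B->BA, C->AB

  step 2 ⇒ step 3: BACABCBA ⇒ BA·C·AB·C·BA·AB·BA·C
    A ↦ C
    B ↦ BA
    C ↦ AB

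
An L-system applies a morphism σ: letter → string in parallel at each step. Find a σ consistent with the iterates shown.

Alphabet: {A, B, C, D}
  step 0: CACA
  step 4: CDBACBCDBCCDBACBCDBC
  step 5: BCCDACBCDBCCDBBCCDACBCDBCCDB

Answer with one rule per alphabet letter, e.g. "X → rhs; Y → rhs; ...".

  step 4 ⇒ step 5: CDBACBCDBCCDBACBCDBC ⇒ B·C·CD·AC·B·CD·B·C·CD·B·B·C·CD·AC·B·CD·B·C·CD·B
    A ↦ AC
    B ↦ CD
    C ↦ B
    D ↦ C

A->AC, B->CD, C->B, D->C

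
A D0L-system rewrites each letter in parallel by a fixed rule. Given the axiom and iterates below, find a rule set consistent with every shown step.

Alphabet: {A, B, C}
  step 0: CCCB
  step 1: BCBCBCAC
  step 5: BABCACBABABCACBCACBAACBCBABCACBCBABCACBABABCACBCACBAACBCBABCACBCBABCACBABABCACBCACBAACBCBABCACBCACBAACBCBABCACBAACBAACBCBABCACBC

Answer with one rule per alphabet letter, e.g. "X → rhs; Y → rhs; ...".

A->BA, B->AC, C->BC

  step 0 ⇒ step 1: CCCB ⇒ BC·BC·BC·AC
    B ↦ AC
    C ↦ BC
    A ↦ BA  (constrained at step 1)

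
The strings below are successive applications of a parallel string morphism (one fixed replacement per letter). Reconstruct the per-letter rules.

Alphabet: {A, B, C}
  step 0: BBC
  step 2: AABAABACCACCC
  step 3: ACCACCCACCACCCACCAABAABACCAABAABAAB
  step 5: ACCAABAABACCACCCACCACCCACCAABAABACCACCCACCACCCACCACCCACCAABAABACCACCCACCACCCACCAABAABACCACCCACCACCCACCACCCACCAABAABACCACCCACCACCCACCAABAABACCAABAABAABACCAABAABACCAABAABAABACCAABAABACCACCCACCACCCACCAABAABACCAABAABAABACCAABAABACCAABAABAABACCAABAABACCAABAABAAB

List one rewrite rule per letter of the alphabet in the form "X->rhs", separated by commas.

A->ACC, B->C, C->AAB

  step 2 ⇒ step 3: AABAABACCACCC ⇒ ACC·ACC·C·ACC·ACC·C·ACC·AAB·AAB·ACC·AAB·AAB·AAB
    A ↦ ACC
    B ↦ C
    C ↦ AAB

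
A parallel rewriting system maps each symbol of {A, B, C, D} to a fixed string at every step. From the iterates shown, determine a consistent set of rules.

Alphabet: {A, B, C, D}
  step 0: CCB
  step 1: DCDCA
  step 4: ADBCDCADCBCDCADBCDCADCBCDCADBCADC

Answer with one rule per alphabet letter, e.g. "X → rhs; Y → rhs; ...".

A->AD, B->A, C->DC, D->BC

  step 0 ⇒ step 1: CCB ⇒ DC·DC·A
    B ↦ A
    C ↦ DC
    A ↦ AD  (constrained at step 1)
    D ↦ BC  (constrained at step 1)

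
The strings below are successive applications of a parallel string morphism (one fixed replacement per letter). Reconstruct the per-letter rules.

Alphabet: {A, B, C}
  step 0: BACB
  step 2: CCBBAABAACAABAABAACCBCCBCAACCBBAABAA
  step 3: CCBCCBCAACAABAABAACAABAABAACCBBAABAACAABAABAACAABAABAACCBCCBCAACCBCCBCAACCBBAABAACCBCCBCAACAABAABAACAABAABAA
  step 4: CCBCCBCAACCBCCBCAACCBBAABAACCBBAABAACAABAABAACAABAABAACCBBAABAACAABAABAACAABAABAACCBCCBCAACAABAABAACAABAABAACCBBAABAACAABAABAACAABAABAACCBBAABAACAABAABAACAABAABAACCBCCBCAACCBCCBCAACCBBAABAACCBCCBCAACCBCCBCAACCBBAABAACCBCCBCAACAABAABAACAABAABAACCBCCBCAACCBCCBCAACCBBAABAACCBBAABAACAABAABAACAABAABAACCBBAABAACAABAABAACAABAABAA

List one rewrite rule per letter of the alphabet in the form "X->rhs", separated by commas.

  step 3 ⇒ step 4: CCBCCBCAACAABAABAACAABAABAACCBBAABAACAABAABAACAABAABAACCBCCBCAACCBCCBCAACCBBAABAACCBCCBCAACAABAABAACAABAABAA ⇒ CCB·CCB·CAA·CCB·CCB·CAA·CCB·BAA·BAA·CCB·BAA·BAA·CAA·BAA·BAA·CAA·BAA·BAA·CCB·BAA·BAA·CAA·BAA·BAA·CAA·BAA·BAA·CCB·CCB·CAA·CAA·BAA·BAA·CAA·BAA·BAA·CCB·BAA·BAA·CAA·BAA·BAA·CAA·BAA·BAA·CCB·BAA·BAA·CAA·BAA·BAA·CAA·BAA·BAA·CCB·CCB·CAA·CCB·CCB·CAA·CCB·BAA·BAA·CCB·CCB·CAA·CCB·CCB·CAA·CCB·BAA·BAA·CCB·CCB·CAA·CAA·BAA·BAA·CAA·BAA·BAA·CCB·CCB·CAA·CCB·CCB·CAA·CCB·BAA·BAA·CCB·BAA·BAA·CAA·BAA·BAA·CAA·BAA·BAA·CCB·BAA·BAA·CAA·BAA·BAA·CAA·BAA·BAA
    A ↦ BAA
    B ↦ CAA
    C ↦ CCB

A->BAA, B->CAA, C->CCB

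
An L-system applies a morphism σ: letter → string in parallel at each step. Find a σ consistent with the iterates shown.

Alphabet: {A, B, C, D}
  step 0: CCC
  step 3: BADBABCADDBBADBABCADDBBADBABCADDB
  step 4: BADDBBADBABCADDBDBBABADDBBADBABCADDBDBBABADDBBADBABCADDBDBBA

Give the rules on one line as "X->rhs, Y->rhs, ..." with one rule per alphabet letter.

A->D, B->BA, C->BCA, D->DB

  step 3 ⇒ step 4: BADBABCADDBBADBABCADDBBADBABCADDB ⇒ BA·D·DB·BA·D·BA·BCA·D·DB·DB·BA·BA·D·DB·BA·D·BA·BCA·D·DB·DB·BA·BA·D·DB·BA·D·BA·BCA·D·DB·DB·BA
    A ↦ D
    B ↦ BA
    C ↦ BCA
    D ↦ DB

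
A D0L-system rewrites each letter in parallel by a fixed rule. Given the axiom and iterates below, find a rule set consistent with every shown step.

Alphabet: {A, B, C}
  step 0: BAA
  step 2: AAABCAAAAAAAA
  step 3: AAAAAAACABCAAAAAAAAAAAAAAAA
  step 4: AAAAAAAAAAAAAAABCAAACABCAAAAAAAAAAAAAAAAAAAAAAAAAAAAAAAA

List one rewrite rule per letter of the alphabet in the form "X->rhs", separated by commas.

  step 3 ⇒ step 4: AAAAAAACABCAAAAAAAAAAAAAAAA ⇒ AA·AA·AA·AA·AA·AA·AA·ABC·AA·AC·ABC·AA·AA·AA·AA·AA·AA·AA·AA·AA·AA·AA·AA·AA·AA·AA·AA
    A ↦ AA
    B ↦ AC
    C ↦ ABC

A->AA, B->AC, C->ABC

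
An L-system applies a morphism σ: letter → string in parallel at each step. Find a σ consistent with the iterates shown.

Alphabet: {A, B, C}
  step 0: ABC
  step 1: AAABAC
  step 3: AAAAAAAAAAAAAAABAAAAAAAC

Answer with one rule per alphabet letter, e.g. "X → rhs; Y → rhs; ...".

  step 0 ⇒ step 1: ABC ⇒ AA·AB·AC
    A ↦ AA
    B ↦ AB
    C ↦ AC

A->AA, B->AB, C->AC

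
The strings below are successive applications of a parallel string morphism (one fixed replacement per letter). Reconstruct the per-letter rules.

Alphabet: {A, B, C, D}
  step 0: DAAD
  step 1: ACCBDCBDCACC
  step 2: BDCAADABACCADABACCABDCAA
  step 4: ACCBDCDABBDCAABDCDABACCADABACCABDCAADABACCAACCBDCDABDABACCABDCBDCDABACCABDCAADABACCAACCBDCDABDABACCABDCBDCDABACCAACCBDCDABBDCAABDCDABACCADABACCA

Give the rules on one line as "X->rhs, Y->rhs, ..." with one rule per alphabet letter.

A->BDC, B->DAB, C->A, D->ACC

  step 1 ⇒ step 2: ACCBDCBDCACC ⇒ BDC·A·A·DAB·ACC·A·DAB·ACC·A·BDC·A·A
    A ↦ BDC
    B ↦ DAB
    C ↦ A
    D ↦ ACC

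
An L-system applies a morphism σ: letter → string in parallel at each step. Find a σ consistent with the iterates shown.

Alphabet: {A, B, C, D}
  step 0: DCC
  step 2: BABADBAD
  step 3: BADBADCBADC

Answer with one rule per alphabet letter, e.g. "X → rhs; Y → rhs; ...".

  step 2 ⇒ step 3: BABADBAD ⇒ BA·D·BA·D·C·BA·D·C
    A ↦ D
    B ↦ BA
    D ↦ C
    C ↦ BA  (constrained at step 0)

A->D, B->BA, C->BA, D->C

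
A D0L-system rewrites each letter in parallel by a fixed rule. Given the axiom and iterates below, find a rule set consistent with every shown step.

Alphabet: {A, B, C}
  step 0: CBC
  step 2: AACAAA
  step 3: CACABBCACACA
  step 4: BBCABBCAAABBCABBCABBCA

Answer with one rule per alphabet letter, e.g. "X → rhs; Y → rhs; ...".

  step 3 ⇒ step 4: CACABBCACACA ⇒ BB·CA·BB·CA·A·A·BB·CA·BB·CA·BB·CA
    A ↦ CA
    B ↦ A
    C ↦ BB

A->CA, B->A, C->BB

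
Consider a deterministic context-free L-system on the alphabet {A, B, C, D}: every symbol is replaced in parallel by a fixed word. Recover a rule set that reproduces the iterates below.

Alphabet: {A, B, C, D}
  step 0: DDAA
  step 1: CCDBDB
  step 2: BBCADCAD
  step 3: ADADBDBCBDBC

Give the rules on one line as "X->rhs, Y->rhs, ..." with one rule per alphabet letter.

A->DB, B->AD, C->B, D->C

  step 2 ⇒ step 3: BBCADCAD ⇒ AD·AD·B·DB·C·B·DB·C
    A ↦ DB
    B ↦ AD
    C ↦ B
    D ↦ C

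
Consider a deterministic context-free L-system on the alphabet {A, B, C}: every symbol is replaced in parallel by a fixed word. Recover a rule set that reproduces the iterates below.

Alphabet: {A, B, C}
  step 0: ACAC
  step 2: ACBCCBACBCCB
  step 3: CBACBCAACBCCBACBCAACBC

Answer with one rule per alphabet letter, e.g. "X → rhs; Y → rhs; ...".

  step 2 ⇒ step 3: ACBCCBACBCCB ⇒ CB·A·CBC·A·A·CBC·CB·A·CBC·A·A·CBC
    A ↦ CB
    B ↦ CBC
    C ↦ A

A->CB, B->CBC, C->A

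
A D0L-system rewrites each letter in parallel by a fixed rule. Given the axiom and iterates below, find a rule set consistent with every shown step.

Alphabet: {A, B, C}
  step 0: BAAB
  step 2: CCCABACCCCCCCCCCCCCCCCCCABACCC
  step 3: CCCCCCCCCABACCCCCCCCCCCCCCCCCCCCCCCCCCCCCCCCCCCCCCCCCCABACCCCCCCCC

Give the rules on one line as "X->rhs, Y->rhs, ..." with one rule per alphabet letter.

  step 2 ⇒ step 3: CCCABACCCCCCCCCCCCCCCCCCABACCC ⇒ CC·CC·CC·CCC·ABA·CCC·CC·CC·CC·CC·CC·CC·CC·CC·CC·CC·CC·CC·CC·CC·CC·CC·CC·CC·CCC·ABA·CCC·CC·CC·CC
    A ↦ CCC
    B ↦ ABA
    C ↦ CC

A->CCC, B->ABA, C->CC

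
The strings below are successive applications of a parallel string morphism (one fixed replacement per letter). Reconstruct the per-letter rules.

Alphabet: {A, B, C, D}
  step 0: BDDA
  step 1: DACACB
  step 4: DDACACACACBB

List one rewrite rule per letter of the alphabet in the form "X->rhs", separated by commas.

A->B, B->D, C->B, D->AC

  step 0 ⇒ step 1: BDDA ⇒ D·AC·AC·B
    A ↦ B
    B ↦ D
    D ↦ AC
    C ↦ B  (constrained at step 1)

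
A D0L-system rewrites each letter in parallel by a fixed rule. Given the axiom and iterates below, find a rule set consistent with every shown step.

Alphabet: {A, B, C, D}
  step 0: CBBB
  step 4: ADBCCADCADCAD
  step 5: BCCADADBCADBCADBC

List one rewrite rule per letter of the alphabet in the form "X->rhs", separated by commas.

  step 4 ⇒ step 5: ADBCCADCADCAD ⇒ B·C·C·AD·AD·B·C·AD·B·C·AD·B·C
    A ↦ B
    B ↦ C
    C ↦ AD
    D ↦ C

A->B, B->C, C->AD, D->C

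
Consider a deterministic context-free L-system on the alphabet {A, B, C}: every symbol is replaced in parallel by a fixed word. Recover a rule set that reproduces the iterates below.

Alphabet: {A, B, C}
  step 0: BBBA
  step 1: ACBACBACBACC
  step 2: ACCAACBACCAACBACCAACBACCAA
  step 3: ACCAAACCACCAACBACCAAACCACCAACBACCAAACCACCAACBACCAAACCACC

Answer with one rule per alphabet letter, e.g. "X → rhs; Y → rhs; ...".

  step 2 ⇒ step 3: ACCAACBACCAACBACCAACBACCAA ⇒ ACC·A·A·ACC·ACC·A·ACB·ACC·A·A·ACC·ACC·A·ACB·ACC·A·A·ACC·ACC·A·ACB·ACC·A·A·ACC·ACC
    A ↦ ACC
    B ↦ ACB
    C ↦ A

A->ACC, B->ACB, C->A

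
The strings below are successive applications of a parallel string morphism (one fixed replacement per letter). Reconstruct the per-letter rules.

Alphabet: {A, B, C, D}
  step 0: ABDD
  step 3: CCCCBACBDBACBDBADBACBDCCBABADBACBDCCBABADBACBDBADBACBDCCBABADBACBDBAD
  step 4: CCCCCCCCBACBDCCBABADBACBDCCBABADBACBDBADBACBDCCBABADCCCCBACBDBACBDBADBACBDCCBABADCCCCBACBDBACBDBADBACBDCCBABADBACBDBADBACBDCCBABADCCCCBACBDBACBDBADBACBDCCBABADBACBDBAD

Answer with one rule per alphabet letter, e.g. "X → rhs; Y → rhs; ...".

A->CBD, B->BA, C->CC, D->BAD

  step 3 ⇒ step 4: CCCCBACBDBACBDBADBACBDCCBABADBACBDCCBABADBACBDBADBACBDCCBABADBACBDBAD ⇒ CC·CC·CC·CC·BA·CBD·CC·BA·BAD·BA·CBD·CC·BA·BAD·BA·CBD·BAD·BA·CBD·CC·BA·BAD·CC·CC·BA·CBD·BA·CBD·BAD·BA·CBD·CC·BA·BAD·CC·CC·BA·CBD·BA·CBD·BAD·BA·CBD·CC·BA·BAD·BA·CBD·BAD·BA·CBD·CC·BA·BAD·CC·CC·BA·CBD·BA·CBD·BAD·BA·CBD·CC·BA·BAD·BA·CBD·BAD
    A ↦ CBD
    B ↦ BA
    C ↦ CC
    D ↦ BAD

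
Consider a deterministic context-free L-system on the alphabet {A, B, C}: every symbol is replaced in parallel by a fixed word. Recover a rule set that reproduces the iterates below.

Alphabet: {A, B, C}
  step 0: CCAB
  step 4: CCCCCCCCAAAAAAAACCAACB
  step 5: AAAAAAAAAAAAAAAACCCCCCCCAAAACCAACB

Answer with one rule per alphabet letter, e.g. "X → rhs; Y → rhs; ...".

A->C, B->CB, C->AA

  step 4 ⇒ step 5: CCCCCCCCAAAAAAAACCAACB ⇒ AA·AA·AA·AA·AA·AA·AA·AA·C·C·C·C·C·C·C·C·AA·AA·C·C·AA·CB
    A ↦ C
    B ↦ CB
    C ↦ AA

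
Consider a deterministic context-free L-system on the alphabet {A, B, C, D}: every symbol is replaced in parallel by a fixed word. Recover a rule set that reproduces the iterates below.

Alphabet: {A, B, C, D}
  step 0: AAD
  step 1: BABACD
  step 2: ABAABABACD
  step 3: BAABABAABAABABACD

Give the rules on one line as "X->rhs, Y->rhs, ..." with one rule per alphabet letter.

  step 2 ⇒ step 3: ABAABABACD ⇒ BA·A·BA·BA·A·BA·A·BA·BA·CD
    A ↦ BA
    B ↦ A
    C ↦ BA
    D ↦ CD

A->BA, B->A, C->BA, D->CD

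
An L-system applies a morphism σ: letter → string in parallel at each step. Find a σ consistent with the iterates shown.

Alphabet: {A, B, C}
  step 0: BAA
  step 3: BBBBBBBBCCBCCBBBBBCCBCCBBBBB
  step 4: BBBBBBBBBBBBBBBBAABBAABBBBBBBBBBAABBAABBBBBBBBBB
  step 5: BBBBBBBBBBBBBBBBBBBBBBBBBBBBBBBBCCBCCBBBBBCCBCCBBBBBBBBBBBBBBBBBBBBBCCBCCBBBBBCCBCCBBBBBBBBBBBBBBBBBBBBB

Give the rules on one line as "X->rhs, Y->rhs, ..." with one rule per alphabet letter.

  step 4 ⇒ step 5: BBBBBBBBBBBBBBBBAABBAABBBBBBBBBBAABBAABBBBBBBBBB ⇒ BB·BB·BB·BB·BB·BB·BB·BB·BB·BB·BB·BB·BB·BB·BB·BB·CCB·CCB·BB·BB·CCB·CCB·BB·BB·BB·BB·BB·BB·BB·BB·BB·BB·CCB·CCB·BB·BB·CCB·CCB·BB·BB·BB·BB·BB·BB·BB·BB·BB·BB
    A ↦ CCB
    B ↦ BB
  step 3 ⇒ step 4: BBBBBBBBCCBCCBBBBBCCBCCBBBBB ⇒ BB·BB·BB·BB·BB·BB·BB·BB·A·A·BB·A·A·BB·BB·BB·BB·BB·A·A·BB·A·A·BB·BB·BB·BB·BB
    C ↦ A

A->CCB, B->BB, C->A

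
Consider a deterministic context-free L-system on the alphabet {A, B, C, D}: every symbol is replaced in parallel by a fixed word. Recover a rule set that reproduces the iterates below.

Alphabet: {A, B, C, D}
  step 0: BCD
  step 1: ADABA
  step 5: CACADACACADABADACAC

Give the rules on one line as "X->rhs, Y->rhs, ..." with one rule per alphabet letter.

  step 0 ⇒ step 1: BCD ⇒ ADA·B·A
    B ↦ ADA
    C ↦ B
    D ↦ A
    A ↦ C  (constrained at step 1)

A->C, B->ADA, C->B, D->A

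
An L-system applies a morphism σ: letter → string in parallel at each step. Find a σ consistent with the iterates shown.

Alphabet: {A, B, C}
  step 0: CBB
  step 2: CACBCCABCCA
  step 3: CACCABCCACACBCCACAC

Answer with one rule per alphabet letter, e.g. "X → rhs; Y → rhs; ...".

A->C, B->BC, C->CA

  step 2 ⇒ step 3: CACBCCABCCA ⇒ CA·C·CA·BC·CA·CA·C·BC·CA·CA·C
    A ↦ C
    B ↦ BC
    C ↦ CA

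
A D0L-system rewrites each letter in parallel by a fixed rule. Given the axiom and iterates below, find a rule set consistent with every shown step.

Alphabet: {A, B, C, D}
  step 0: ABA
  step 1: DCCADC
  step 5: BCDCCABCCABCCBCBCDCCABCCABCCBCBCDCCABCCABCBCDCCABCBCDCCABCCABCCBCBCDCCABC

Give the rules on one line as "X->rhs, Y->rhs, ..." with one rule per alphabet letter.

A->DC, B->CA, C->BC, D->C

  step 0 ⇒ step 1: ABA ⇒ DC·CA·DC
    A ↦ DC
    B ↦ CA
    C ↦ BC  (constrained at step 1)
    D ↦ C  (constrained at step 1)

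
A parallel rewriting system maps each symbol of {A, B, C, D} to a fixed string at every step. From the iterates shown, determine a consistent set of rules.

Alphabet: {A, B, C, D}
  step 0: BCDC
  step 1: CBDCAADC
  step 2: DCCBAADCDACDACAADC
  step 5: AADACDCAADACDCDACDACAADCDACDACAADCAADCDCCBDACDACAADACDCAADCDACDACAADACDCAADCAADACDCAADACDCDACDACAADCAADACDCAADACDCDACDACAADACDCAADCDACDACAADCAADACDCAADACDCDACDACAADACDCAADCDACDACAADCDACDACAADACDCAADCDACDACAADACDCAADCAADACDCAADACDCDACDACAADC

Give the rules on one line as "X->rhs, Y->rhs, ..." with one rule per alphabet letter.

  step 1 ⇒ step 2: CBDCAADC ⇒ DC·CB·AA·DC·DAC·DAC·AA·DC
    A ↦ DAC
    B ↦ CB
    C ↦ DC
    D ↦ AA

A->DAC, B->CB, C->DC, D->AA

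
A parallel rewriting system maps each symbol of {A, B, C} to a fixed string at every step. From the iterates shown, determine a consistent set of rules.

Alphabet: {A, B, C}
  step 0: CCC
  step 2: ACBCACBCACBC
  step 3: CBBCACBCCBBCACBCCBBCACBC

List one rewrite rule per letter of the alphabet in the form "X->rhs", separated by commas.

  step 2 ⇒ step 3: ACBCACBCACBC ⇒ CB·BC·AC·BC·CB·BC·AC·BC·CB·BC·AC·BC
    A ↦ CB
    B ↦ AC
    C ↦ BC

A->CB, B->AC, C->BC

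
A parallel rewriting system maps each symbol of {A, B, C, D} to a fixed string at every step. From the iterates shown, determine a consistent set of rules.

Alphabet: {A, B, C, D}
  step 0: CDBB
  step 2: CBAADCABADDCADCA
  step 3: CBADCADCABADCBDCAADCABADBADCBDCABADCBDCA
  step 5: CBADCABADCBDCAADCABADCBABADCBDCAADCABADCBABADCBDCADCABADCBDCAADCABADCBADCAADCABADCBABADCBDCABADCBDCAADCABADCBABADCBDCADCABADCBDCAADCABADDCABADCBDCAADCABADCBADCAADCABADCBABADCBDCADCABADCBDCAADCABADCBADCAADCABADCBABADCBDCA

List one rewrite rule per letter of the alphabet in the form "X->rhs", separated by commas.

A->DCA, B->A, C->CB, D->BAD

  step 2 ⇒ step 3: CBAADCABADDCADCA ⇒ CB·A·DCA·DCA·BAD·CB·DCA·A·DCA·BAD·BAD·CB·DCA·BAD·CB·DCA
    A ↦ DCA
    B ↦ A
    C ↦ CB
    D ↦ BAD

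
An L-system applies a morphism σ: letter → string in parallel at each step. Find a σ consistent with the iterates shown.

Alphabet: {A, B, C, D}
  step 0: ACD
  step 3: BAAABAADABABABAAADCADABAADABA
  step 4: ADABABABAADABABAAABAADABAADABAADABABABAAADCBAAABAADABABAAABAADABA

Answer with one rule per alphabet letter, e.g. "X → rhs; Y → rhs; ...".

A->BA, B->ADA, C->DC, D->AA

  step 3 ⇒ step 4: BAAABAADABABABAAADCADABAADABA ⇒ ADA·BA·BA·BA·ADA·BA·BA·AA·BA·ADA·BA·ADA·BA·ADA·BA·BA·BA·AA·DC·BA·AA·BA·ADA·BA·BA·AA·BA·ADA·BA
    A ↦ BA
    B ↦ ADA
    C ↦ DC
    D ↦ AA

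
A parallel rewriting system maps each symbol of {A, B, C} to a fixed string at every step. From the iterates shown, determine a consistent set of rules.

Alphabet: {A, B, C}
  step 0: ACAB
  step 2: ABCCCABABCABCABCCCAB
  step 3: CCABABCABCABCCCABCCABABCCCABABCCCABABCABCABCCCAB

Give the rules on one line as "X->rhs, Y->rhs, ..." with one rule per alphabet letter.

A->C, B->CAB, C->ABC

  step 2 ⇒ step 3: ABCCCABABCABCABCCCAB ⇒ C·CAB·ABC·ABC·ABC·C·CAB·C·CAB·ABC·C·CAB·ABC·C·CAB·ABC·ABC·ABC·C·CAB
    A ↦ C
    B ↦ CAB
    C ↦ ABC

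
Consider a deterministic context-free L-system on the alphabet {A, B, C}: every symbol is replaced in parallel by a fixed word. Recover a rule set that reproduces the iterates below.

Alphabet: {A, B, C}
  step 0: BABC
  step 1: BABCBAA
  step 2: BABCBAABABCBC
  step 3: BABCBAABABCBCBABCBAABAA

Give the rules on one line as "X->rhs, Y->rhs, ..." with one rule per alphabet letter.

A->BC, B->BA, C->A

  step 2 ⇒ step 3: BABCBAABABCBC ⇒ BA·BC·BA·A·BA·BC·BC·BA·BC·BA·A·BA·A
    A ↦ BC
    B ↦ BA
    C ↦ A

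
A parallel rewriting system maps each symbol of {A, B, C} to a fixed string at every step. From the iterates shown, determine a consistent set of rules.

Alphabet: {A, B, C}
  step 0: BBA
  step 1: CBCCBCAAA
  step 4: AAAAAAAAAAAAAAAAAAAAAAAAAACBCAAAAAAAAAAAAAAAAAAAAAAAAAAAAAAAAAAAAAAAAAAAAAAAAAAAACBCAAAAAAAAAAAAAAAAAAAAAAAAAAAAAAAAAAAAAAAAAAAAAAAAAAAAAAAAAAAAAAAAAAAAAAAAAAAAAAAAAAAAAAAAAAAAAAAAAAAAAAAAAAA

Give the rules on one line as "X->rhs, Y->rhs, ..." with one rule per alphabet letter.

A->AAA, B->CBC, C->AA

  step 0 ⇒ step 1: BBA ⇒ CBC·CBC·AAA
    A ↦ AAA
    B ↦ CBC
    C ↦ AA  (constrained at step 1)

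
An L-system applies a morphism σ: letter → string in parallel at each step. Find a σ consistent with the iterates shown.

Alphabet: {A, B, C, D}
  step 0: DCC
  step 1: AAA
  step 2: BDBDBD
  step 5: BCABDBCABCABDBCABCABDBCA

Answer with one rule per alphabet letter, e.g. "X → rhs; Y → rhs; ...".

A->BD, B->BC, C->A, D->A

  step 1 ⇒ step 2: AAA ⇒ BD·BD·BD
    A ↦ BD
    B ↦ BC  (constrained at step 2)
  step 0 ⇒ step 1: DCC ⇒ A·A·A
    C ↦ A
  step 0 ⇒ step 1: DCC ⇒ A·A·A
    D ↦ A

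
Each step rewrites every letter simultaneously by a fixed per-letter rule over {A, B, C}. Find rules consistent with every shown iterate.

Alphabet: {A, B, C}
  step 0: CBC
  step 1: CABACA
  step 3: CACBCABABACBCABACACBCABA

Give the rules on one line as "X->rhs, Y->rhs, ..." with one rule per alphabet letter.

  step 0 ⇒ step 1: CBC ⇒ CA·BA·CA
    B ↦ BA
    C ↦ CA
    A ↦ CB  (constrained at step 1)

A->CB, B->BA, C->CA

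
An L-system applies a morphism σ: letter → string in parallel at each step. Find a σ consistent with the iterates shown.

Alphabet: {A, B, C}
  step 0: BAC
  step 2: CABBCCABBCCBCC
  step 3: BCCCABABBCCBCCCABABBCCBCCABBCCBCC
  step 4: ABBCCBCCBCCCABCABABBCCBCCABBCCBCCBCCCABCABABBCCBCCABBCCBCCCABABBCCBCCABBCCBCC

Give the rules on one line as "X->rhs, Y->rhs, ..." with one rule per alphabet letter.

A->C, B->AB, C->BCC

  step 3 ⇒ step 4: BCCCABABBCCBCCCABABBCCBCCABBCCBCC ⇒ AB·BCC·BCC·BCC·C·AB·C·AB·AB·BCC·BCC·AB·BCC·BCC·BCC·C·AB·C·AB·AB·BCC·BCC·AB·BCC·BCC·C·AB·AB·BCC·BCC·AB·BCC·BCC
    A ↦ C
    B ↦ AB
    C ↦ BCC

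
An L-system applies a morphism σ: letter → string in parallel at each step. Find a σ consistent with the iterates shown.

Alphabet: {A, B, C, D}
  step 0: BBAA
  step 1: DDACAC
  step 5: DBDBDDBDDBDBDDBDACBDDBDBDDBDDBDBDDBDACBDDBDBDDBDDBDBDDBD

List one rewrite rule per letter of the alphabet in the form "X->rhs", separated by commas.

A->AC, B->D, C->BD, D->BD

  step 0 ⇒ step 1: BBAA ⇒ D·D·AC·AC
    A ↦ AC
    B ↦ D
    C ↦ BD  (constrained at step 1)
    D ↦ BD  (constrained at step 1)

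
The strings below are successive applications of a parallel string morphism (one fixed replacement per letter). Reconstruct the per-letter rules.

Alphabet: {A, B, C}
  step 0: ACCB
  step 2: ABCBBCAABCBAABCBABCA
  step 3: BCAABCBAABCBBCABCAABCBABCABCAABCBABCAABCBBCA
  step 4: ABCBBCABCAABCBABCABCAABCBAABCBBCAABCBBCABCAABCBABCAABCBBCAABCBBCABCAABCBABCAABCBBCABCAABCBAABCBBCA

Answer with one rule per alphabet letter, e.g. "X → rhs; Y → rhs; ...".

  step 3 ⇒ step 4: BCAABCBAABCBBCABCAABCBABCABCAABCBABCAABCBBCA ⇒ A·BCB·BCA·BCA·A·BCB·A·BCA·BCA·A·BCB·A·A·BCB·BCA·A·BCB·BCA·BCA·A·BCB·A·BCA·A·BCB·BCA·A·BCB·BCA·BCA·A·BCB·A·BCA·A·BCB·BCA·BCA·A·BCB·A·A·BCB·BCA
    A ↦ BCA
    B ↦ A
    C ↦ BCB

A->BCA, B->A, C->BCB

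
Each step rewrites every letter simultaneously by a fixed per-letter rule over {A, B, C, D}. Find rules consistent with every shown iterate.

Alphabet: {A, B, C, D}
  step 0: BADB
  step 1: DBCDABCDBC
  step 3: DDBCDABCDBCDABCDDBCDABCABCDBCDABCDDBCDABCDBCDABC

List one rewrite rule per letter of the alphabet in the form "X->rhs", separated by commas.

A->D, B->DBC, C->D, D->ABC

  step 0 ⇒ step 1: BADB ⇒ DBC·D·ABC·DBC
    A ↦ D
    B ↦ DBC
    D ↦ ABC
    C ↦ D  (constrained at step 1)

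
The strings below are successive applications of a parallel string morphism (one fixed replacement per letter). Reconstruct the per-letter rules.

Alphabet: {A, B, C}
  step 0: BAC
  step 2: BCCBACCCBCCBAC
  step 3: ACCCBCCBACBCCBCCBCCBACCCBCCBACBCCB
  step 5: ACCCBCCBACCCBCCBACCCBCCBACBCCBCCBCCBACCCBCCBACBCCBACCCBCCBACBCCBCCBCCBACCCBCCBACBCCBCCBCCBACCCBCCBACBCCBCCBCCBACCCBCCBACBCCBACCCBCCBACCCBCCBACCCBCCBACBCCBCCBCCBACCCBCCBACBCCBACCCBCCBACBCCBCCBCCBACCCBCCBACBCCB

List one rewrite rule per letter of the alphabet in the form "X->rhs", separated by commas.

  step 2 ⇒ step 3: BCCBACCCBCCBAC ⇒ AC·CCB·CCB·AC·B·CCB·CCB·CCB·AC·CCB·CCB·AC·B·CCB
    A ↦ B
    B ↦ AC
    C ↦ CCB

A->B, B->AC, C->CCB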